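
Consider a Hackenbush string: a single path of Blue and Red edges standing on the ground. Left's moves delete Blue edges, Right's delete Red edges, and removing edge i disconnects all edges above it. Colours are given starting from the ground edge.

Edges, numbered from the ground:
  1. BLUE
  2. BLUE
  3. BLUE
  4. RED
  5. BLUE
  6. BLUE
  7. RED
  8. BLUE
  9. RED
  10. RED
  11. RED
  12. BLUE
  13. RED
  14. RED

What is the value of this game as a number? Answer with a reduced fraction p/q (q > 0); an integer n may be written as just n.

Prefix values for BLUE BLUE BLUE RED BLUE BLUE RED BLUE RED RED RED BLUE RED RED via {L|R} + simplicity:
1 of 14 · B · max L 0 · min R +∞ ⇒ 1
2 of 14 · BB · max L 1 · min R +∞ ⇒ 2
3 of 14 · BBB · max L 2 · min R +∞ ⇒ 3
4 of 14 · BBBR · max L 2 · min R 3 ⇒ 5/2
5 of 14 · BBBRB · max L 5/2 · min R 3 ⇒ 11/4
6 of 14 · BBBRBB · max L 11/4 · min R 3 ⇒ 23/8
7 of 14 · BBBRBBR · max L 11/4 · min R 23/8 ⇒ 45/16
8 of 14 · BBBRBBRB · max L 45/16 · min R 23/8 ⇒ 91/32
9 of 14 · BBBRBBRBR · max L 45/16 · min R 91/32 ⇒ 181/64
10 of 14 · BBBRBBRBRR · max L 45/16 · min R 181/64 ⇒ 361/128
11 of 14 · BBBRBBRBRRR · max L 45/16 · min R 361/128 ⇒ 721/256
12 of 14 · BBBRBBRBRRRB · max L 721/256 · min R 361/128 ⇒ 1443/512
13 of 14 · BBBRBBRBRRRBR · max L 721/256 · min R 1443/512 ⇒ 2885/1024
14 of 14 · BBBRBBRBRRRBRR · max L 721/256 · min R 2885/1024 ⇒ 5769/2048

5769/2048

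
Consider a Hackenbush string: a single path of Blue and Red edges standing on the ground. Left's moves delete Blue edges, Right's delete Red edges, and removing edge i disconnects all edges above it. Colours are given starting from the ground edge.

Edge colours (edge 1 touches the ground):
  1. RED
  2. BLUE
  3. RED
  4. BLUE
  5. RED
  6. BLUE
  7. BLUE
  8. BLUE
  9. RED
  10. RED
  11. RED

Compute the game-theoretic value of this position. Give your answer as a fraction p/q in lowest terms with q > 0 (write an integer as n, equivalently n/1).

-655/1024

R: Left { none }, Right { 0 } gives simplest -1
RB: Left { -1 }, Right { 0 } gives simplest -1/2
RBR: Left { -1 }, Right { -1/2 0 } gives simplest -3/4
RBRB: Left { -1 -3/4 }, Right { -1/2 0 } gives simplest -5/8
RBRBR: Left { -1 -3/4 }, Right { -5/8 -1/2 0 } gives simplest -11/16
RBRBRB: Left { -1 -3/4 -11/16 }, Right { -5/8 -1/2 0 } gives simplest -21/32
RBRBRBB: Left { -1 -3/4 -11/16 -21/32 }, Right { -5/8 -1/2 0 } gives simplest -41/64
RBRBRBBB: Left { -1 -3/4 -11/16 -21/32 -41/64 }, Right { -5/8 -1/2 0 } gives simplest -81/128
RBRBRBBBR: Left { -1 -3/4 -11/16 -21/32 -41/64 }, Right { -81/128 -5/8 -1/2 0 } gives simplest -163/256
RBRBRBBBRR: Left { -1 -3/4 -11/16 -21/32 -41/64 }, Right { -163/256 -81/128 -5/8 -1/2 0 } gives simplest -327/512
RBRBRBBBRRR: Left { -1 -3/4 -11/16 -21/32 -41/64 }, Right { -327/512 -163/256 -81/128 -5/8 -1/2 0 } gives simplest -655/1024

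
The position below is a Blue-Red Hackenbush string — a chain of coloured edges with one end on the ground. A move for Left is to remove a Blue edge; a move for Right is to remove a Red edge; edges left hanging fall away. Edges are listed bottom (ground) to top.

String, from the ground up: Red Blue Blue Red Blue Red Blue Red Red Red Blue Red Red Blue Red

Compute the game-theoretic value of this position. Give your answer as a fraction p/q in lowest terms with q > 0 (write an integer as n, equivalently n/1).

-5595/16384

G(R) = { (no moves) | 0 } — -1
G(RB) = { -1 | 0 } — -1/2
G(RBB) = { -1; -1/2 | 0 } — -1/4
G(RBBR) = { -1; -1/2 | -1/4; 0 } — -3/8
G(RBBRB) = { -1; -1/2; -3/8 | -1/4; 0 } — -5/16
G(RBBRBR) = { -1; -1/2; -3/8 | -5/16; -1/4; 0 } — -11/32
G(RBBRBRB) = { -1; -1/2; -3/8; -11/32 | -5/16; -1/4; 0 } — -21/64
G(RBBRBRBR) = { -1; -1/2; -3/8; -11/32 | -21/64; -5/16; -1/4; 0 } — -43/128
G(RBBRBRBRR) = { -1; -1/2; -3/8; -11/32 | -43/128; -21/64; -5/16; -1/4; 0 } — -87/256
G(RBBRBRBRRR) = { -1; -1/2; -3/8; -11/32 | -87/256; -43/128; -21/64; -5/16; -1/4; 0 } — -175/512
G(RBBRBRBRRRB) = { -1; -1/2; -3/8; -11/32; -175/512 | -87/256; -43/128; -21/64; -5/16; -1/4; 0 } — -349/1024
G(RBBRBRBRRRBR) = { -1; -1/2; -3/8; -11/32; -175/512 | -349/1024; -87/256; -43/128; -21/64; -5/16; -1/4; 0 } — -699/2048
G(RBBRBRBRRRBRR) = { -1; -1/2; -3/8; -11/32; -175/512 | -699/2048; -349/1024; -87/256; -43/128; -21/64; -5/16; -1/4; 0 } — -1399/4096
G(RBBRBRBRRRBRRB) = { -1; -1/2; -3/8; -11/32; -175/512; -1399/4096 | -699/2048; -349/1024; -87/256; -43/128; -21/64; -5/16; -1/4; 0 } — -2797/8192
G(RBBRBRBRRRBRRBR) = { -1; -1/2; -3/8; -11/32; -175/512; -1399/4096 | -2797/8192; -699/2048; -349/1024; -87/256; -43/128; -21/64; -5/16; -1/4; 0 } — -5595/16384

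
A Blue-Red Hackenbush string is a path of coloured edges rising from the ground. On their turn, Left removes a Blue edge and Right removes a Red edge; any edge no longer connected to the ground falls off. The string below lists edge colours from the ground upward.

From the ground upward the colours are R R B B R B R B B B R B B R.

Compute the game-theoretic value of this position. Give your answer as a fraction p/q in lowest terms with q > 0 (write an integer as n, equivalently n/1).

R: Left { none }, Right { 0 } ⇒ simplest -1
RR: Left { none }, Right { -1 0 } ⇒ simplest -2
RRB: Left { -2 }, Right { -1 0 } ⇒ simplest -3/2
RRBB: Left { -2 -3/2 }, Right { -1 0 } ⇒ simplest -5/4
RRBBR: Left { -2 -3/2 }, Right { -5/4 -1 0 } ⇒ simplest -11/8
RRBBRB: Left { -2 -3/2 -11/8 }, Right { -5/4 -1 0 } ⇒ simplest -21/16
RRBBRBR: Left { -2 -3/2 -11/8 }, Right { -21/16 -5/4 -1 0 } ⇒ simplest -43/32
RRBBRBRB: Left { -2 -3/2 -11/8 -43/32 }, Right { -21/16 -5/4 -1 0 } ⇒ simplest -85/64
RRBBRBRBB: Left { -2 -3/2 -11/8 -43/32 -85/64 }, Right { -21/16 -5/4 -1 0 } ⇒ simplest -169/128
RRBBRBRBBB: Left { -2 -3/2 -11/8 -43/32 -85/64 -169/128 }, Right { -21/16 -5/4 -1 0 } ⇒ simplest -337/256
RRBBRBRBBBR: Left { -2 -3/2 -11/8 -43/32 -85/64 -169/128 }, Right { -337/256 -21/16 -5/4 -1 0 } ⇒ simplest -675/512
RRBBRBRBBBRB: Left { -2 -3/2 -11/8 -43/32 -85/64 -169/128 -675/512 }, Right { -337/256 -21/16 -5/4 -1 0 } ⇒ simplest -1349/1024
RRBBRBRBBBRBB: Left { -2 -3/2 -11/8 -43/32 -85/64 -169/128 -675/512 -1349/1024 }, Right { -337/256 -21/16 -5/4 -1 0 } ⇒ simplest -2697/2048
RRBBRBRBBBRBBR: Left { -2 -3/2 -11/8 -43/32 -85/64 -169/128 -675/512 -1349/1024 }, Right { -2697/2048 -337/256 -21/16 -5/4 -1 0 } ⇒ simplest -5395/4096

-5395/4096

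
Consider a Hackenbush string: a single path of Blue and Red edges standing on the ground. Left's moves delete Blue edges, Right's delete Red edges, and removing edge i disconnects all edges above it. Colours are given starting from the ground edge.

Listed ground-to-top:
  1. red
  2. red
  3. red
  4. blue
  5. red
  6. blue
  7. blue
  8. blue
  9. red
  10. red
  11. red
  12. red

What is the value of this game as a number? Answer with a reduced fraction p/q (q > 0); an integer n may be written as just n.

-1311/512

step 1: add red to get r; options L={ — } R={ 0 } gives -1
step 2: add red to get rr; options L={ — } R={ -1, 0 } gives -2
step 3: add red to get rrr; options L={ — } R={ -2, -1, 0 } gives -3
step 4: add blue to get rrrb; options L={ -3 } R={ -2, -1, 0 } gives -5/2
step 5: add red to get rrrbr; options L={ -3 } R={ -5/2, -2, -1, 0 } gives -11/4
step 6: add blue to get rrrbrb; options L={ -3, -11/4 } R={ -5/2, -2, -1, 0 } gives -21/8
step 7: add blue to get rrrbrbb; options L={ -3, -11/4, -21/8 } R={ -5/2, -2, -1, 0 } gives -41/16
step 8: add blue to get rrrbrbbb; options L={ -3, -11/4, -21/8, -41/16 } R={ -5/2, -2, -1, 0 } gives -81/32
step 9: add red to get rrrbrbbbr; options L={ -3, -11/4, -21/8, -41/16 } R={ -81/32, -5/2, -2, -1, 0 } gives -163/64
step 10: add red to get rrrbrbbbrr; options L={ -3, -11/4, -21/8, -41/16 } R={ -163/64, -81/32, -5/2, -2, -1, 0 } gives -327/128
step 11: add red to get rrrbrbbbrrr; options L={ -3, -11/4, -21/8, -41/16 } R={ -327/128, -163/64, -81/32, -5/2, -2, -1, 0 } gives -655/256
step 12: add red to get rrrbrbbbrrrr; options L={ -3, -11/4, -21/8, -41/16 } R={ -655/256, -327/128, -163/64, -81/32, -5/2, -2, -1, 0 } gives -1311/512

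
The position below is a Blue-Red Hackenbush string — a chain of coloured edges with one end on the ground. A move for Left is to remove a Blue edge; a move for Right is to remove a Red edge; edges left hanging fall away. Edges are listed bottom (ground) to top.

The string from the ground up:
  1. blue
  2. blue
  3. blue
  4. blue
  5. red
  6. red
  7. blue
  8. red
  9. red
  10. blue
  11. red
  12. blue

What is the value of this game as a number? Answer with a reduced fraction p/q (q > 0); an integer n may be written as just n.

Prefix values for blue blue blue blue red red blue red red blue red blue via {L|R} + simplicity:
g(b) = { 0 | · } => 1
g(bb) = { 0; 1 | · } => 2
g(bbb) = { 0; 1; 2 | · } => 3
g(bbbb) = { 0; 1; 2; 3 | · } => 4
g(bbbbr) = { 0; 1; 2; 3 | 4 } => 7/2
g(bbbbrr) = { 0; 1; 2; 3 | 7/2; 4 } => 13/4
g(bbbbrrb) = { 0; 1; 2; 3; 13/4 | 7/2; 4 } => 27/8
g(bbbbrrbr) = { 0; 1; 2; 3; 13/4 | 27/8; 7/2; 4 } => 53/16
g(bbbbrrbrr) = { 0; 1; 2; 3; 13/4 | 53/16; 27/8; 7/2; 4 } => 105/32
g(bbbbrrbrrb) = { 0; 1; 2; 3; 13/4; 105/32 | 53/16; 27/8; 7/2; 4 } => 211/64
g(bbbbrrbrrbr) = { 0; 1; 2; 3; 13/4; 105/32 | 211/64; 53/16; 27/8; 7/2; 4 } => 421/128
g(bbbbrrbrrbrb) = { 0; 1; 2; 3; 13/4; 105/32; 421/128 | 211/64; 53/16; 27/8; 7/2; 4 } => 843/256

843/256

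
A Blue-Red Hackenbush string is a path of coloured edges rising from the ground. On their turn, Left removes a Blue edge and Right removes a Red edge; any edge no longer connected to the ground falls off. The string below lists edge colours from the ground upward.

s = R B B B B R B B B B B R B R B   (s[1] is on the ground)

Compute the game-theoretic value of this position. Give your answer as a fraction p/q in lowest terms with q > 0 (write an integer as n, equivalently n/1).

-1045/16384

Build value(s[:k]) for k = 1..15, string s = R B B B B R B B B B B R B R B.
R: Left { — }, Right { 0 } → simplest -1
RB: Left { -1 }, Right { 0 } → simplest -1/2
RBB: Left { -1, -1/2 }, Right { 0 } → simplest -1/4
RBBB: Left { -1, -1/2, -1/4 }, Right { 0 } → simplest -1/8
RBBBB: Left { -1, -1/2, -1/4, -1/8 }, Right { 0 } → simplest -1/16
RBBBBR: Left { -1, -1/2, -1/4, -1/8 }, Right { -1/16, 0 } → simplest -3/32
RBBBBRB: Left { -1, -1/2, -1/4, -1/8, -3/32 }, Right { -1/16, 0 } → simplest -5/64
RBBBBRBB: Left { -1, -1/2, -1/4, -1/8, -3/32, -5/64 }, Right { -1/16, 0 } → simplest -9/128
RBBBBRBBB: Left { -1, -1/2, -1/4, -1/8, -3/32, -5/64, -9/128 }, Right { -1/16, 0 } → simplest -17/256
RBBBBRBBBB: Left { -1, -1/2, -1/4, -1/8, -3/32, -5/64, -9/128, -17/256 }, Right { -1/16, 0 } → simplest -33/512
RBBBBRBBBBB: Left { -1, -1/2, -1/4, -1/8, -3/32, -5/64, -9/128, -17/256, -33/512 }, Right { -1/16, 0 } → simplest -65/1024
RBBBBRBBBBBR: Left { -1, -1/2, -1/4, -1/8, -3/32, -5/64, -9/128, -17/256, -33/512 }, Right { -65/1024, -1/16, 0 } → simplest -131/2048
RBBBBRBBBBBRB: Left { -1, -1/2, -1/4, -1/8, -3/32, -5/64, -9/128, -17/256, -33/512, -131/2048 }, Right { -65/1024, -1/16, 0 } → simplest -261/4096
RBBBBRBBBBBRBR: Left { -1, -1/2, -1/4, -1/8, -3/32, -5/64, -9/128, -17/256, -33/512, -131/2048 }, Right { -261/4096, -65/1024, -1/16, 0 } → simplest -523/8192
RBBBBRBBBBBRBRB: Left { -1, -1/2, -1/4, -1/8, -3/32, -5/64, -9/128, -17/256, -33/512, -131/2048, -523/8192 }, Right { -261/4096, -65/1024, -1/16, 0 } → simplest -1045/16384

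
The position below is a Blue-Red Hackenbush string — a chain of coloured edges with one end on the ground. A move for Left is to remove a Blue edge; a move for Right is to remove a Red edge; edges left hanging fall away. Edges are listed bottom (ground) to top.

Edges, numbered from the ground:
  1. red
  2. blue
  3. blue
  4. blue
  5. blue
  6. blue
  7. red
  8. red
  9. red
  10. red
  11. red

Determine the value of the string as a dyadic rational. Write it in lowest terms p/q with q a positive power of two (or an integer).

value_1 [r]  L=[∅]  R=[0]  -> -1
value_2 [rb]  L=[-1]  R=[0]  -> -1/2
value_3 [rbb]  L=[-1, -1/2]  R=[0]  -> -1/4
value_4 [rbbb]  L=[-1, -1/2, -1/4]  R=[0]  -> -1/8
value_5 [rbbbb]  L=[-1, -1/2, -1/4, -1/8]  R=[0]  -> -1/16
value_6 [rbbbbb]  L=[-1, -1/2, -1/4, -1/8, -1/16]  R=[0]  -> -1/32
value_7 [rbbbbbr]  L=[-1, -1/2, -1/4, -1/8, -1/16]  R=[-1/32, 0]  -> -3/64
value_8 [rbbbbbrr]  L=[-1, -1/2, -1/4, -1/8, -1/16]  R=[-3/64, -1/32, 0]  -> -7/128
value_9 [rbbbbbrrr]  L=[-1, -1/2, -1/4, -1/8, -1/16]  R=[-7/128, -3/64, -1/32, 0]  -> -15/256
value_10 [rbbbbbrrrr]  L=[-1, -1/2, -1/4, -1/8, -1/16]  R=[-15/256, -7/128, -3/64, -1/32, 0]  -> -31/512
value_11 [rbbbbbrrrrr]  L=[-1, -1/2, -1/4, -1/8, -1/16]  R=[-31/512, -15/256, -7/128, -3/64, -1/32, 0]  -> -63/1024

-63/1024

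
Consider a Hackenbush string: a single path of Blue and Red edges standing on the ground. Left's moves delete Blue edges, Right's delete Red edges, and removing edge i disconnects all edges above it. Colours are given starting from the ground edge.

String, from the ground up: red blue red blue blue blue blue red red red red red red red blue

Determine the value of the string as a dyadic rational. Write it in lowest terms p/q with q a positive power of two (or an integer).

-8701/16384

G(r) = { (no moves) | 0 } gives -1
G(rb) = { -1 | 0 } gives -1/2
G(rbr) = { -1 | -1/2,0 } gives -3/4
G(rbrb) = { -1,-3/4 | -1/2,0 } gives -5/8
G(rbrbb) = { -1,-3/4,-5/8 | -1/2,0 } gives -9/16
G(rbrbbb) = { -1,-3/4,-5/8,-9/16 | -1/2,0 } gives -17/32
G(rbrbbbb) = { -1,-3/4,-5/8,-9/16,-17/32 | -1/2,0 } gives -33/64
G(rbrbbbbr) = { -1,-3/4,-5/8,-9/16,-17/32 | -33/64,-1/2,0 } gives -67/128
G(rbrbbbbrr) = { -1,-3/4,-5/8,-9/16,-17/32 | -67/128,-33/64,-1/2,0 } gives -135/256
G(rbrbbbbrrr) = { -1,-3/4,-5/8,-9/16,-17/32 | -135/256,-67/128,-33/64,-1/2,0 } gives -271/512
G(rbrbbbbrrrr) = { -1,-3/4,-5/8,-9/16,-17/32 | -271/512,-135/256,-67/128,-33/64,-1/2,0 } gives -543/1024
G(rbrbbbbrrrrr) = { -1,-3/4,-5/8,-9/16,-17/32 | -543/1024,-271/512,-135/256,-67/128,-33/64,-1/2,0 } gives -1087/2048
G(rbrbbbbrrrrrr) = { -1,-3/4,-5/8,-9/16,-17/32 | -1087/2048,-543/1024,-271/512,-135/256,-67/128,-33/64,-1/2,0 } gives -2175/4096
G(rbrbbbbrrrrrrr) = { -1,-3/4,-5/8,-9/16,-17/32 | -2175/4096,-1087/2048,-543/1024,-271/512,-135/256,-67/128,-33/64,-1/2,0 } gives -4351/8192
G(rbrbbbbrrrrrrrb) = { -1,-3/4,-5/8,-9/16,-17/32,-4351/8192 | -2175/4096,-1087/2048,-543/1024,-271/512,-135/256,-67/128,-33/64,-1/2,0 } gives -8701/16384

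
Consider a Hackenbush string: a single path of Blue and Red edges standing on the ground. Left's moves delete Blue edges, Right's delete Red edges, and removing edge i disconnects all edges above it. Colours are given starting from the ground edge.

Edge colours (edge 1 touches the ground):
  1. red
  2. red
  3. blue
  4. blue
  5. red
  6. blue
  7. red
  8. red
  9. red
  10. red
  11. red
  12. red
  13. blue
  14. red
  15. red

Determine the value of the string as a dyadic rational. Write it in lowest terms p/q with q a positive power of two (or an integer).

-11255/8192

1 of 15 · r · max L −∞ · min R 0 → -1
2 of 15 · rr · max L −∞ · min R -1 → -2
3 of 15 · rrb · max L -2 · min R -1 → -3/2
4 of 15 · rrbb · max L -3/2 · min R -1 → -5/4
5 of 15 · rrbbr · max L -3/2 · min R -5/4 → -11/8
6 of 15 · rrbbrb · max L -11/8 · min R -5/4 → -21/16
7 of 15 · rrbbrbr · max L -11/8 · min R -21/16 → -43/32
8 of 15 · rrbbrbrr · max L -11/8 · min R -43/32 → -87/64
9 of 15 · rrbbrbrrr · max L -11/8 · min R -87/64 → -175/128
10 of 15 · rrbbrbrrrr · max L -11/8 · min R -175/128 → -351/256
11 of 15 · rrbbrbrrrrr · max L -11/8 · min R -351/256 → -703/512
12 of 15 · rrbbrbrrrrrr · max L -11/8 · min R -703/512 → -1407/1024
13 of 15 · rrbbrbrrrrrrb · max L -1407/1024 · min R -703/512 → -2813/2048
14 of 15 · rrbbrbrrrrrrbr · max L -1407/1024 · min R -2813/2048 → -5627/4096
15 of 15 · rrbbrbrrrrrrbrr · max L -1407/1024 · min R -5627/4096 → -11255/8192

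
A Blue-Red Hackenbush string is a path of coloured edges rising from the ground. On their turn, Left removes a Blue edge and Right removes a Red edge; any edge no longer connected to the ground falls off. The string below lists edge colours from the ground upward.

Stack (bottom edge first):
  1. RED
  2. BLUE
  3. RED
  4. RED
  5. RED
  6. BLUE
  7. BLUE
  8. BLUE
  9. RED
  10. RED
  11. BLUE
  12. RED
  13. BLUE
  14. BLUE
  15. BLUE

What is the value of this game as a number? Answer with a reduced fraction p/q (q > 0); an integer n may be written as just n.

Recurse on prefixes of the 15-edge string RED BLUE RED RED RED BLUE BLUE BLUE RED RED BLUE RED BLUE BLUE BLUE:
step 1: add RED to get R; options L={ ∅ } R={ 0 } — -1
step 2: add BLUE to get RB; options L={ -1 } R={ 0 } — -1/2
step 3: add RED to get RBR; options L={ -1 } R={ -1/2; 0 } — -3/4
step 4: add RED to get RBRR; options L={ -1 } R={ -3/4; -1/2; 0 } — -7/8
step 5: add RED to get RBRRR; options L={ -1 } R={ -7/8; -3/4; -1/2; 0 } — -15/16
step 6: add BLUE to get RBRRRB; options L={ -1; -15/16 } R={ -7/8; -3/4; -1/2; 0 } — -29/32
step 7: add BLUE to get RBRRRBB; options L={ -1; -15/16; -29/32 } R={ -7/8; -3/4; -1/2; 0 } — -57/64
step 8: add BLUE to get RBRRRBBB; options L={ -1; -15/16; -29/32; -57/64 } R={ -7/8; -3/4; -1/2; 0 } — -113/128
step 9: add RED to get RBRRRBBBR; options L={ -1; -15/16; -29/32; -57/64 } R={ -113/128; -7/8; -3/4; -1/2; 0 } — -227/256
step 10: add RED to get RBRRRBBBRR; options L={ -1; -15/16; -29/32; -57/64 } R={ -227/256; -113/128; -7/8; -3/4; -1/2; 0 } — -455/512
step 11: add BLUE to get RBRRRBBBRRB; options L={ -1; -15/16; -29/32; -57/64; -455/512 } R={ -227/256; -113/128; -7/8; -3/4; -1/2; 0 } — -909/1024
step 12: add RED to get RBRRRBBBRRBR; options L={ -1; -15/16; -29/32; -57/64; -455/512 } R={ -909/1024; -227/256; -113/128; -7/8; -3/4; -1/2; 0 } — -1819/2048
step 13: add BLUE to get RBRRRBBBRRBRB; options L={ -1; -15/16; -29/32; -57/64; -455/512; -1819/2048 } R={ -909/1024; -227/256; -113/128; -7/8; -3/4; -1/2; 0 } — -3637/4096
step 14: add BLUE to get RBRRRBBBRRBRBB; options L={ -1; -15/16; -29/32; -57/64; -455/512; -1819/2048; -3637/4096 } R={ -909/1024; -227/256; -113/128; -7/8; -3/4; -1/2; 0 } — -7273/8192
step 15: add BLUE to get RBRRRBBBRRBRBBB; options L={ -1; -15/16; -29/32; -57/64; -455/512; -1819/2048; -3637/4096; -7273/8192 } R={ -909/1024; -227/256; -113/128; -7/8; -3/4; -1/2; 0 } — -14545/16384

-14545/16384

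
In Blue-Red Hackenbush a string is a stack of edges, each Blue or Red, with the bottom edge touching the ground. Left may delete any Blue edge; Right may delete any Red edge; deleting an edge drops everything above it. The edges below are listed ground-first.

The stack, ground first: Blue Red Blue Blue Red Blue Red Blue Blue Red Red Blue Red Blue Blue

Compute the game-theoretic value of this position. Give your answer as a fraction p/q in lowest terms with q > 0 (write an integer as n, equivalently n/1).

Build v(s[:k]) for k = 1..15, string s = Blue Red Blue Blue Red Blue Red Blue Blue Red Red Blue Red Blue Blue.
step 1: add Blue to get B; options L={ 0 } R={ none } = 1
step 2: add Red to get BR; options L={ 0 } R={ 1 } = 1/2
step 3: add Blue to get BRB; options L={ 0; 1/2 } R={ 1 } = 3/4
step 4: add Blue to get BRBB; options L={ 0; 1/2; 3/4 } R={ 1 } = 7/8
step 5: add Red to get BRBBR; options L={ 0; 1/2; 3/4 } R={ 7/8; 1 } = 13/16
step 6: add Blue to get BRBBRB; options L={ 0; 1/2; 3/4; 13/16 } R={ 7/8; 1 } = 27/32
step 7: add Red to get BRBBRBR; options L={ 0; 1/2; 3/4; 13/16 } R={ 27/32; 7/8; 1 } = 53/64
step 8: add Blue to get BRBBRBRB; options L={ 0; 1/2; 3/4; 13/16; 53/64 } R={ 27/32; 7/8; 1 } = 107/128
step 9: add Blue to get BRBBRBRBB; options L={ 0; 1/2; 3/4; 13/16; 53/64; 107/128 } R={ 27/32; 7/8; 1 } = 215/256
step 10: add Red to get BRBBRBRBBR; options L={ 0; 1/2; 3/4; 13/16; 53/64; 107/128 } R={ 215/256; 27/32; 7/8; 1 } = 429/512
step 11: add Red to get BRBBRBRBBRR; options L={ 0; 1/2; 3/4; 13/16; 53/64; 107/128 } R={ 429/512; 215/256; 27/32; 7/8; 1 } = 857/1024
step 12: add Blue to get BRBBRBRBBRRB; options L={ 0; 1/2; 3/4; 13/16; 53/64; 107/128; 857/1024 } R={ 429/512; 215/256; 27/32; 7/8; 1 } = 1715/2048
step 13: add Red to get BRBBRBRBBRRBR; options L={ 0; 1/2; 3/4; 13/16; 53/64; 107/128; 857/1024 } R={ 1715/2048; 429/512; 215/256; 27/32; 7/8; 1 } = 3429/4096
step 14: add Blue to get BRBBRBRBBRRBRB; options L={ 0; 1/2; 3/4; 13/16; 53/64; 107/128; 857/1024; 3429/4096 } R={ 1715/2048; 429/512; 215/256; 27/32; 7/8; 1 } = 6859/8192
step 15: add Blue to get BRBBRBRBBRRBRBB; options L={ 0; 1/2; 3/4; 13/16; 53/64; 107/128; 857/1024; 3429/4096; 6859/8192 } R={ 1715/2048; 429/512; 215/256; 27/32; 7/8; 1 } = 13719/16384

13719/16384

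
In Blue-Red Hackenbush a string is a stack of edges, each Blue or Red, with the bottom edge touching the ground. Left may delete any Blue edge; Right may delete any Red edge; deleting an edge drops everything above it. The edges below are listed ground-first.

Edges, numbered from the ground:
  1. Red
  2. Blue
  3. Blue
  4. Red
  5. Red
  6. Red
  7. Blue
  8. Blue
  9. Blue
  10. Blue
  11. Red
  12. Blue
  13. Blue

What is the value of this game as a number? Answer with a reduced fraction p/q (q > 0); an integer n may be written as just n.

-1801/4096

1 of 13 · R · max L −∞ · min R 0 gives -1
2 of 13 · RB · max L -1 · min R 0 gives -1/2
3 of 13 · RBB · max L -1/2 · min R 0 gives -1/4
4 of 13 · RBBR · max L -1/2 · min R -1/4 gives -3/8
5 of 13 · RBBRR · max L -1/2 · min R -3/8 gives -7/16
6 of 13 · RBBRRR · max L -1/2 · min R -7/16 gives -15/32
7 of 13 · RBBRRRB · max L -15/32 · min R -7/16 gives -29/64
8 of 13 · RBBRRRBB · max L -29/64 · min R -7/16 gives -57/128
9 of 13 · RBBRRRBBB · max L -57/128 · min R -7/16 gives -113/256
10 of 13 · RBBRRRBBBB · max L -113/256 · min R -7/16 gives -225/512
11 of 13 · RBBRRRBBBBR · max L -113/256 · min R -225/512 gives -451/1024
12 of 13 · RBBRRRBBBBRB · max L -451/1024 · min R -225/512 gives -901/2048
13 of 13 · RBBRRRBBBBRBB · max L -901/2048 · min R -225/512 gives -1801/4096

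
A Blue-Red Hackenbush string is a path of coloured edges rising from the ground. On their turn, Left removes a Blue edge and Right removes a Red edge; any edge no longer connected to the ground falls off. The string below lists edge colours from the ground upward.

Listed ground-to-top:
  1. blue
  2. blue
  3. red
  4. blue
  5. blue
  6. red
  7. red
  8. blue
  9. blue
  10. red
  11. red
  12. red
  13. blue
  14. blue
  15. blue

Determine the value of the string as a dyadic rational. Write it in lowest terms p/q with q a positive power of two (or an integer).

14735/8192

g_1 [b]  L=[0]  R=[—]  — 1
g_2 [bb]  L=[0, 1]  R=[—]  — 2
g_3 [bbr]  L=[0, 1]  R=[2]  — 3/2
g_4 [bbrb]  L=[0, 1, 3/2]  R=[2]  — 7/4
g_5 [bbrbb]  L=[0, 1, 3/2, 7/4]  R=[2]  — 15/8
g_6 [bbrbbr]  L=[0, 1, 3/2, 7/4]  R=[15/8, 2]  — 29/16
g_7 [bbrbbrr]  L=[0, 1, 3/2, 7/4]  R=[29/16, 15/8, 2]  — 57/32
g_8 [bbrbbrrb]  L=[0, 1, 3/2, 7/4, 57/32]  R=[29/16, 15/8, 2]  — 115/64
g_9 [bbrbbrrbb]  L=[0, 1, 3/2, 7/4, 57/32, 115/64]  R=[29/16, 15/8, 2]  — 231/128
g_10 [bbrbbrrbbr]  L=[0, 1, 3/2, 7/4, 57/32, 115/64]  R=[231/128, 29/16, 15/8, 2]  — 461/256
g_11 [bbrbbrrbbrr]  L=[0, 1, 3/2, 7/4, 57/32, 115/64]  R=[461/256, 231/128, 29/16, 15/8, 2]  — 921/512
g_12 [bbrbbrrbbrrr]  L=[0, 1, 3/2, 7/4, 57/32, 115/64]  R=[921/512, 461/256, 231/128, 29/16, 15/8, 2]  — 1841/1024
g_13 [bbrbbrrbbrrrb]  L=[0, 1, 3/2, 7/4, 57/32, 115/64, 1841/1024]  R=[921/512, 461/256, 231/128, 29/16, 15/8, 2]  — 3683/2048
g_14 [bbrbbrrbbrrrbb]  L=[0, 1, 3/2, 7/4, 57/32, 115/64, 1841/1024, 3683/2048]  R=[921/512, 461/256, 231/128, 29/16, 15/8, 2]  — 7367/4096
g_15 [bbrbbrrbbrrrbbb]  L=[0, 1, 3/2, 7/4, 57/32, 115/64, 1841/1024, 3683/2048, 7367/4096]  R=[921/512, 461/256, 231/128, 29/16, 15/8, 2]  — 14735/8192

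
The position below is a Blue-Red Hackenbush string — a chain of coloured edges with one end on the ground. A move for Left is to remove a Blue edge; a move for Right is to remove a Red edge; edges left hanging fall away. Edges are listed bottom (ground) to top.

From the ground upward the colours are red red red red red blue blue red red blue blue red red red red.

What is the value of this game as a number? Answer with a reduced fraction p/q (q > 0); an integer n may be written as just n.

-4511/1024

1 of 15 · r · max L −∞ · min R 0 gives -1
2 of 15 · rr · max L −∞ · min R -1 gives -2
3 of 15 · rrr · max L −∞ · min R -2 gives -3
4 of 15 · rrrr · max L −∞ · min R -3 gives -4
5 of 15 · rrrrr · max L −∞ · min R -4 gives -5
6 of 15 · rrrrrb · max L -5 · min R -4 gives -9/2
7 of 15 · rrrrrbb · max L -9/2 · min R -4 gives -17/4
8 of 15 · rrrrrbbr · max L -9/2 · min R -17/4 gives -35/8
9 of 15 · rrrrrbbrr · max L -9/2 · min R -35/8 gives -71/16
10 of 15 · rrrrrbbrrb · max L -71/16 · min R -35/8 gives -141/32
11 of 15 · rrrrrbbrrbb · max L -141/32 · min R -35/8 gives -281/64
12 of 15 · rrrrrbbrrbbr · max L -141/32 · min R -281/64 gives -563/128
13 of 15 · rrrrrbbrrbbrr · max L -141/32 · min R -563/128 gives -1127/256
14 of 15 · rrrrrbbrrbbrrr · max L -141/32 · min R -1127/256 gives -2255/512
15 of 15 · rrrrrbbrrbbrrrr · max L -141/32 · min R -2255/512 gives -4511/1024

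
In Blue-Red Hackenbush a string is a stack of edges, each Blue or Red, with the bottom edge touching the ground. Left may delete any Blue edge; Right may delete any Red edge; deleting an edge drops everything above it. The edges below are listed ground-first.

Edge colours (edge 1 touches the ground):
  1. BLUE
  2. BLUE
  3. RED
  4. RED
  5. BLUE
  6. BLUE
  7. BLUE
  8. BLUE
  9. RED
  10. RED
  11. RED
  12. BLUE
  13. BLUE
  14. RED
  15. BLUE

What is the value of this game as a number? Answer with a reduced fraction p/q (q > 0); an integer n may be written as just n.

12059/8192

1 of 15 · B · max L 0 · min R +∞ so 1
2 of 15 · BB · max L 1 · min R +∞ so 2
3 of 15 · BBR · max L 1 · min R 2 so 3/2
4 of 15 · BBRR · max L 1 · min R 3/2 so 5/4
5 of 15 · BBRRB · max L 5/4 · min R 3/2 so 11/8
6 of 15 · BBRRBB · max L 11/8 · min R 3/2 so 23/16
7 of 15 · BBRRBBB · max L 23/16 · min R 3/2 so 47/32
8 of 15 · BBRRBBBB · max L 47/32 · min R 3/2 so 95/64
9 of 15 · BBRRBBBBR · max L 47/32 · min R 95/64 so 189/128
10 of 15 · BBRRBBBBRR · max L 47/32 · min R 189/128 so 377/256
11 of 15 · BBRRBBBBRRR · max L 47/32 · min R 377/256 so 753/512
12 of 15 · BBRRBBBBRRRB · max L 753/512 · min R 377/256 so 1507/1024
13 of 15 · BBRRBBBBRRRBB · max L 1507/1024 · min R 377/256 so 3015/2048
14 of 15 · BBRRBBBBRRRBBR · max L 1507/1024 · min R 3015/2048 so 6029/4096
15 of 15 · BBRRBBBBRRRBBRB · max L 6029/4096 · min R 3015/2048 so 12059/8192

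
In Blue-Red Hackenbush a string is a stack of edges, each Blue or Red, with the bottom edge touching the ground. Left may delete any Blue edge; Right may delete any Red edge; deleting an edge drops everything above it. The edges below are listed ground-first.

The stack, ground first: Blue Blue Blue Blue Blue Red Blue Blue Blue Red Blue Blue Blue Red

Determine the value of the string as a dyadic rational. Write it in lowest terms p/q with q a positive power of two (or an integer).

g_1 [B]  L=[0]  R=[∅]  => 1
g_2 [BB]  L=[0 1]  R=[∅]  => 2
g_3 [BBB]  L=[0 1 2]  R=[∅]  => 3
g_4 [BBBB]  L=[0 1 2 3]  R=[∅]  => 4
g_5 [BBBBB]  L=[0 1 2 3 4]  R=[∅]  => 5
g_6 [BBBBBR]  L=[0 1 2 3 4]  R=[5]  => 9/2
g_7 [BBBBBRB]  L=[0 1 2 3 4 9/2]  R=[5]  => 19/4
g_8 [BBBBBRBB]  L=[0 1 2 3 4 9/2 19/4]  R=[5]  => 39/8
g_9 [BBBBBRBBB]  L=[0 1 2 3 4 9/2 19/4 39/8]  R=[5]  => 79/16
g_10 [BBBBBRBBBR]  L=[0 1 2 3 4 9/2 19/4 39/8]  R=[79/16 5]  => 157/32
g_11 [BBBBBRBBBRB]  L=[0 1 2 3 4 9/2 19/4 39/8 157/32]  R=[79/16 5]  => 315/64
g_12 [BBBBBRBBBRBB]  L=[0 1 2 3 4 9/2 19/4 39/8 157/32 315/64]  R=[79/16 5]  => 631/128
g_13 [BBBBBRBBBRBBB]  L=[0 1 2 3 4 9/2 19/4 39/8 157/32 315/64 631/128]  R=[79/16 5]  => 1263/256
g_14 [BBBBBRBBBRBBBR]  L=[0 1 2 3 4 9/2 19/4 39/8 157/32 315/64 631/128]  R=[1263/256 79/16 5]  => 2525/512

2525/512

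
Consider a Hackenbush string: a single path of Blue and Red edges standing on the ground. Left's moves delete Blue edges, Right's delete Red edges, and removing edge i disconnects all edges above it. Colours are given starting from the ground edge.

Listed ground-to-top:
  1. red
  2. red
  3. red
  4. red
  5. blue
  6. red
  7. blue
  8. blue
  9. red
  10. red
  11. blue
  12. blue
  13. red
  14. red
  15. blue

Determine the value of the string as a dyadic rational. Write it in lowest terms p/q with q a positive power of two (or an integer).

edge 1 of 15 (red): {  | 0 } => -1
edge 2 of 15 (red): {  | -1,0 } => -2
edge 3 of 15 (red): {  | -2,-1,0 } => -3
edge 4 of 15 (red): {  | -3,-2,-1,0 } => -4
edge 5 of 15 (blue): { -4 | -3,-2,-1,0 } => -7/2
edge 6 of 15 (red): { -4 | -7/2,-3,-2,-1,0 } => -15/4
edge 7 of 15 (blue): { -4,-15/4 | -7/2,-3,-2,-1,0 } => -29/8
edge 8 of 15 (blue): { -4,-15/4,-29/8 | -7/2,-3,-2,-1,0 } => -57/16
edge 9 of 15 (red): { -4,-15/4,-29/8 | -57/16,-7/2,-3,-2,-1,0 } => -115/32
edge 10 of 15 (red): { -4,-15/4,-29/8 | -115/32,-57/16,-7/2,-3,-2,-1,0 } => -231/64
edge 11 of 15 (blue): { -4,-15/4,-29/8,-231/64 | -115/32,-57/16,-7/2,-3,-2,-1,0 } => -461/128
edge 12 of 15 (blue): { -4,-15/4,-29/8,-231/64,-461/128 | -115/32,-57/16,-7/2,-3,-2,-1,0 } => -921/256
edge 13 of 15 (red): { -4,-15/4,-29/8,-231/64,-461/128 | -921/256,-115/32,-57/16,-7/2,-3,-2,-1,0 } => -1843/512
edge 14 of 15 (red): { -4,-15/4,-29/8,-231/64,-461/128 | -1843/512,-921/256,-115/32,-57/16,-7/2,-3,-2,-1,0 } => -3687/1024
edge 15 of 15 (blue): { -4,-15/4,-29/8,-231/64,-461/128,-3687/1024 | -1843/512,-921/256,-115/32,-57/16,-7/2,-3,-2,-1,0 } => -7373/2048

-7373/2048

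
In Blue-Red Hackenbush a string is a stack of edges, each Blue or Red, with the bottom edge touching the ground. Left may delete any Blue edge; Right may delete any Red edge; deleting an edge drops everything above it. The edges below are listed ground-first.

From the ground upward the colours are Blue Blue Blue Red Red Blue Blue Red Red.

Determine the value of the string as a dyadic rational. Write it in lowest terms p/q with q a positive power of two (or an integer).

Prefix values for Blue Blue Blue Red Red Blue Blue Red Red via {L|R} + simplicity:
value_1 [B]  L=[0]  R=[·]  => 1
value_2 [BB]  L=[0; 1]  R=[·]  => 2
value_3 [BBB]  L=[0; 1; 2]  R=[·]  => 3
value_4 [BBBR]  L=[0; 1; 2]  R=[3]  => 5/2
value_5 [BBBRR]  L=[0; 1; 2]  R=[5/2; 3]  => 9/4
value_6 [BBBRRB]  L=[0; 1; 2; 9/4]  R=[5/2; 3]  => 19/8
value_7 [BBBRRBB]  L=[0; 1; 2; 9/4; 19/8]  R=[5/2; 3]  => 39/16
value_8 [BBBRRBBR]  L=[0; 1; 2; 9/4; 19/8]  R=[39/16; 5/2; 3]  => 77/32
value_9 [BBBRRBBRR]  L=[0; 1; 2; 9/4; 19/8]  R=[77/32; 39/16; 5/2; 3]  => 153/64

153/64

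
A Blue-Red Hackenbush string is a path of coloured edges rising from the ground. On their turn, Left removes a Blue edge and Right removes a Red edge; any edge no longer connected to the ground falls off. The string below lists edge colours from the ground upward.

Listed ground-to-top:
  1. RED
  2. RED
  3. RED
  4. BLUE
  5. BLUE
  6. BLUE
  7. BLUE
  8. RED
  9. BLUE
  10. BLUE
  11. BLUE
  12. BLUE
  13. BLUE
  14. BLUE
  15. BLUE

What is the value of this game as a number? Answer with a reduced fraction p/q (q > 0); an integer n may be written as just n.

-8449/4096

Recurse on prefixes of the 15-edge string RED RED RED BLUE BLUE BLUE BLUE RED BLUE BLUE BLUE BLUE BLUE BLUE BLUE:
R: Left { · }, Right { 0 } gives simplest -1
RR: Left { · }, Right { -1; 0 } gives simplest -2
RRR: Left { · }, Right { -2; -1; 0 } gives simplest -3
RRRB: Left { -3 }, Right { -2; -1; 0 } gives simplest -5/2
RRRBB: Left { -3; -5/2 }, Right { -2; -1; 0 } gives simplest -9/4
RRRBBB: Left { -3; -5/2; -9/4 }, Right { -2; -1; 0 } gives simplest -17/8
RRRBBBB: Left { -3; -5/2; -9/4; -17/8 }, Right { -2; -1; 0 } gives simplest -33/16
RRRBBBBR: Left { -3; -5/2; -9/4; -17/8 }, Right { -33/16; -2; -1; 0 } gives simplest -67/32
RRRBBBBRB: Left { -3; -5/2; -9/4; -17/8; -67/32 }, Right { -33/16; -2; -1; 0 } gives simplest -133/64
RRRBBBBRBB: Left { -3; -5/2; -9/4; -17/8; -67/32; -133/64 }, Right { -33/16; -2; -1; 0 } gives simplest -265/128
RRRBBBBRBBB: Left { -3; -5/2; -9/4; -17/8; -67/32; -133/64; -265/128 }, Right { -33/16; -2; -1; 0 } gives simplest -529/256
RRRBBBBRBBBB: Left { -3; -5/2; -9/4; -17/8; -67/32; -133/64; -265/128; -529/256 }, Right { -33/16; -2; -1; 0 } gives simplest -1057/512
RRRBBBBRBBBBB: Left { -3; -5/2; -9/4; -17/8; -67/32; -133/64; -265/128; -529/256; -1057/512 }, Right { -33/16; -2; -1; 0 } gives simplest -2113/1024
RRRBBBBRBBBBBB: Left { -3; -5/2; -9/4; -17/8; -67/32; -133/64; -265/128; -529/256; -1057/512; -2113/1024 }, Right { -33/16; -2; -1; 0 } gives simplest -4225/2048
RRRBBBBRBBBBBBB: Left { -3; -5/2; -9/4; -17/8; -67/32; -133/64; -265/128; -529/256; -1057/512; -2113/1024; -4225/2048 }, Right { -33/16; -2; -1; 0 } gives simplest -8449/4096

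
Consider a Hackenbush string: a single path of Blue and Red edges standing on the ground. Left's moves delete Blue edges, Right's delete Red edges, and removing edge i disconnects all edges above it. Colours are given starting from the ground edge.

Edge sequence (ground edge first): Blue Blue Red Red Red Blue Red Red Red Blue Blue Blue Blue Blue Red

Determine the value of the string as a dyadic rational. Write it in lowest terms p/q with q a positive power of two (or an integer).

9341/8192

val(B) = { 0 | (no moves) } — 1
val(BB) = { 0 1 | (no moves) } — 2
val(BBR) = { 0 1 | 2 } — 3/2
val(BBRR) = { 0 1 | 3/2 2 } — 5/4
val(BBRRR) = { 0 1 | 5/4 3/2 2 } — 9/8
val(BBRRRB) = { 0 1 9/8 | 5/4 3/2 2 } — 19/16
val(BBRRRBR) = { 0 1 9/8 | 19/16 5/4 3/2 2 } — 37/32
val(BBRRRBRR) = { 0 1 9/8 | 37/32 19/16 5/4 3/2 2 } — 73/64
val(BBRRRBRRR) = { 0 1 9/8 | 73/64 37/32 19/16 5/4 3/2 2 } — 145/128
val(BBRRRBRRRB) = { 0 1 9/8 145/128 | 73/64 37/32 19/16 5/4 3/2 2 } — 291/256
val(BBRRRBRRRBB) = { 0 1 9/8 145/128 291/256 | 73/64 37/32 19/16 5/4 3/2 2 } — 583/512
val(BBRRRBRRRBBB) = { 0 1 9/8 145/128 291/256 583/512 | 73/64 37/32 19/16 5/4 3/2 2 } — 1167/1024
val(BBRRRBRRRBBBB) = { 0 1 9/8 145/128 291/256 583/512 1167/1024 | 73/64 37/32 19/16 5/4 3/2 2 } — 2335/2048
val(BBRRRBRRRBBBBB) = { 0 1 9/8 145/128 291/256 583/512 1167/1024 2335/2048 | 73/64 37/32 19/16 5/4 3/2 2 } — 4671/4096
val(BBRRRBRRRBBBBBR) = { 0 1 9/8 145/128 291/256 583/512 1167/1024 2335/2048 | 4671/4096 73/64 37/32 19/16 5/4 3/2 2 } — 9341/8192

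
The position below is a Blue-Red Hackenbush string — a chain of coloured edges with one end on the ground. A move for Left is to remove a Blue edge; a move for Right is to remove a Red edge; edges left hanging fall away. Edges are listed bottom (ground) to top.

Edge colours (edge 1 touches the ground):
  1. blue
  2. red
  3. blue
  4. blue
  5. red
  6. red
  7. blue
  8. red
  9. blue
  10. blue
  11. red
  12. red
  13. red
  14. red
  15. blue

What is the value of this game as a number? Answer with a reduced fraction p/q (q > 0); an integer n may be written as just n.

12995/16384

Recurse on prefixes of the 15-edge string blue red blue blue red red blue red blue blue red red red red blue:
b: Left { 0 }, Right { — } — simplest 1
br: Left { 0 }, Right { 1 } — simplest 1/2
brb: Left { 0 1/2 }, Right { 1 } — simplest 3/4
brbb: Left { 0 1/2 3/4 }, Right { 1 } — simplest 7/8
brbbr: Left { 0 1/2 3/4 }, Right { 7/8 1 } — simplest 13/16
brbbrr: Left { 0 1/2 3/4 }, Right { 13/16 7/8 1 } — simplest 25/32
brbbrrb: Left { 0 1/2 3/4 25/32 }, Right { 13/16 7/8 1 } — simplest 51/64
brbbrrbr: Left { 0 1/2 3/4 25/32 }, Right { 51/64 13/16 7/8 1 } — simplest 101/128
brbbrrbrb: Left { 0 1/2 3/4 25/32 101/128 }, Right { 51/64 13/16 7/8 1 } — simplest 203/256
brbbrrbrbb: Left { 0 1/2 3/4 25/32 101/128 203/256 }, Right { 51/64 13/16 7/8 1 } — simplest 407/512
brbbrrbrbbr: Left { 0 1/2 3/4 25/32 101/128 203/256 }, Right { 407/512 51/64 13/16 7/8 1 } — simplest 813/1024
brbbrrbrbbrr: Left { 0 1/2 3/4 25/32 101/128 203/256 }, Right { 813/1024 407/512 51/64 13/16 7/8 1 } — simplest 1625/2048
brbbrrbrbbrrr: Left { 0 1/2 3/4 25/32 101/128 203/256 }, Right { 1625/2048 813/1024 407/512 51/64 13/16 7/8 1 } — simplest 3249/4096
brbbrrbrbbrrrr: Left { 0 1/2 3/4 25/32 101/128 203/256 }, Right { 3249/4096 1625/2048 813/1024 407/512 51/64 13/16 7/8 1 } — simplest 6497/8192
brbbrrbrbbrrrrb: Left { 0 1/2 3/4 25/32 101/128 203/256 6497/8192 }, Right { 3249/4096 1625/2048 813/1024 407/512 51/64 13/16 7/8 1 } — simplest 12995/16384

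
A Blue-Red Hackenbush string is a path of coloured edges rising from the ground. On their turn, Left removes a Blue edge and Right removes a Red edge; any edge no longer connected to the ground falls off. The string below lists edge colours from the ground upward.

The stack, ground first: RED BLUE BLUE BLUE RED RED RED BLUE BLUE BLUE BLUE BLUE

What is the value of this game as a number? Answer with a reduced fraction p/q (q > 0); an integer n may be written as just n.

Recurse on prefixes of the 12-edge string RED BLUE BLUE BLUE RED RED RED BLUE BLUE BLUE BLUE BLUE:
g_1 [R]  L=[]  R=[0]  → -1
g_2 [RB]  L=[-1]  R=[0]  → -1/2
g_3 [RBB]  L=[-1 -1/2]  R=[0]  → -1/4
g_4 [RBBB]  L=[-1 -1/2 -1/4]  R=[0]  → -1/8
g_5 [RBBBR]  L=[-1 -1/2 -1/4]  R=[-1/8 0]  → -3/16
g_6 [RBBBRR]  L=[-1 -1/2 -1/4]  R=[-3/16 -1/8 0]  → -7/32
g_7 [RBBBRRR]  L=[-1 -1/2 -1/4]  R=[-7/32 -3/16 -1/8 0]  → -15/64
g_8 [RBBBRRRB]  L=[-1 -1/2 -1/4 -15/64]  R=[-7/32 -3/16 -1/8 0]  → -29/128
g_9 [RBBBRRRBB]  L=[-1 -1/2 -1/4 -15/64 -29/128]  R=[-7/32 -3/16 -1/8 0]  → -57/256
g_10 [RBBBRRRBBB]  L=[-1 -1/2 -1/4 -15/64 -29/128 -57/256]  R=[-7/32 -3/16 -1/8 0]  → -113/512
g_11 [RBBBRRRBBBB]  L=[-1 -1/2 -1/4 -15/64 -29/128 -57/256 -113/512]  R=[-7/32 -3/16 -1/8 0]  → -225/1024
g_12 [RBBBRRRBBBBB]  L=[-1 -1/2 -1/4 -15/64 -29/128 -57/256 -113/512 -225/1024]  R=[-7/32 -3/16 -1/8 0]  → -449/2048

-449/2048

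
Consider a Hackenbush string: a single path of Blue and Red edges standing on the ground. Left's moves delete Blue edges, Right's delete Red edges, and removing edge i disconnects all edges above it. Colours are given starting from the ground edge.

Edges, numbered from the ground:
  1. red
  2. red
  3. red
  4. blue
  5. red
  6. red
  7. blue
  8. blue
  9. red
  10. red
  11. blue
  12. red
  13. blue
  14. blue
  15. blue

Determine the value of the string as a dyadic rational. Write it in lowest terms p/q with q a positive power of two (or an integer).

value(r) = { · | 0 } — -1
value(rr) = { · | -1, 0 } — -2
value(rrr) = { · | -2, -1, 0 } — -3
value(rrrb) = { -3 | -2, -1, 0 } — -5/2
value(rrrbr) = { -3 | -5/2, -2, -1, 0 } — -11/4
value(rrrbrr) = { -3 | -11/4, -5/2, -2, -1, 0 } — -23/8
value(rrrbrrb) = { -3, -23/8 | -11/4, -5/2, -2, -1, 0 } — -45/16
value(rrrbrrbb) = { -3, -23/8, -45/16 | -11/4, -5/2, -2, -1, 0 } — -89/32
value(rrrbrrbbr) = { -3, -23/8, -45/16 | -89/32, -11/4, -5/2, -2, -1, 0 } — -179/64
value(rrrbrrbbrr) = { -3, -23/8, -45/16 | -179/64, -89/32, -11/4, -5/2, -2, -1, 0 } — -359/128
value(rrrbrrbbrrb) = { -3, -23/8, -45/16, -359/128 | -179/64, -89/32, -11/4, -5/2, -2, -1, 0 } — -717/256
value(rrrbrrbbrrbr) = { -3, -23/8, -45/16, -359/128 | -717/256, -179/64, -89/32, -11/4, -5/2, -2, -1, 0 } — -1435/512
value(rrrbrrbbrrbrb) = { -3, -23/8, -45/16, -359/128, -1435/512 | -717/256, -179/64, -89/32, -11/4, -5/2, -2, -1, 0 } — -2869/1024
value(rrrbrrbbrrbrbb) = { -3, -23/8, -45/16, -359/128, -1435/512, -2869/1024 | -717/256, -179/64, -89/32, -11/4, -5/2, -2, -1, 0 } — -5737/2048
value(rrrbrrbbrrbrbbb) = { -3, -23/8, -45/16, -359/128, -1435/512, -2869/1024, -5737/2048 | -717/256, -179/64, -89/32, -11/4, -5/2, -2, -1, 0 } — -11473/4096

-11473/4096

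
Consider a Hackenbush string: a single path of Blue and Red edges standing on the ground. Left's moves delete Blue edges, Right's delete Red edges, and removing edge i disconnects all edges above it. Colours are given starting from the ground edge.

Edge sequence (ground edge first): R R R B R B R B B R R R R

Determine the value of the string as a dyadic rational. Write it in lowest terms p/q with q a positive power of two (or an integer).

Build g(s[:k]) for k = 1..13, string s = R R R B R B R B B R R R R.
step 1: add R to get R; options L={ · } R={ 0 } = -1
step 2: add R to get RR; options L={ · } R={ -1; 0 } = -2
step 3: add R to get RRR; options L={ · } R={ -2; -1; 0 } = -3
step 4: add B to get RRRB; options L={ -3 } R={ -2; -1; 0 } = -5/2
step 5: add R to get RRRBR; options L={ -3 } R={ -5/2; -2; -1; 0 } = -11/4
step 6: add B to get RRRBRB; options L={ -3; -11/4 } R={ -5/2; -2; -1; 0 } = -21/8
step 7: add R to get RRRBRBR; options L={ -3; -11/4 } R={ -21/8; -5/2; -2; -1; 0 } = -43/16
step 8: add B to get RRRBRBRB; options L={ -3; -11/4; -43/16 } R={ -21/8; -5/2; -2; -1; 0 } = -85/32
step 9: add B to get RRRBRBRBB; options L={ -3; -11/4; -43/16; -85/32 } R={ -21/8; -5/2; -2; -1; 0 } = -169/64
step 10: add R to get RRRBRBRBBR; options L={ -3; -11/4; -43/16; -85/32 } R={ -169/64; -21/8; -5/2; -2; -1; 0 } = -339/128
step 11: add R to get RRRBRBRBBRR; options L={ -3; -11/4; -43/16; -85/32 } R={ -339/128; -169/64; -21/8; -5/2; -2; -1; 0 } = -679/256
step 12: add R to get RRRBRBRBBRRR; options L={ -3; -11/4; -43/16; -85/32 } R={ -679/256; -339/128; -169/64; -21/8; -5/2; -2; -1; 0 } = -1359/512
step 13: add R to get RRRBRBRBBRRRR; options L={ -3; -11/4; -43/16; -85/32 } R={ -1359/512; -679/256; -339/128; -169/64; -21/8; -5/2; -2; -1; 0 } = -2719/1024

-2719/1024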